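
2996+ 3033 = 6029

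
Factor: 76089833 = 43^1*1769531^1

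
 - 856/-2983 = 856/2983 = 0.29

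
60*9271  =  556260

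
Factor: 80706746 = 2^1*40353373^1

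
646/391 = 1+15/23 = 1.65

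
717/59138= 717/59138 = 0.01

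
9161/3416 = 2 + 2329/3416  =  2.68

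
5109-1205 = 3904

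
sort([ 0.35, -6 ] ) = [ - 6, 0.35 ] 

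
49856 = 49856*1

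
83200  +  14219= 97419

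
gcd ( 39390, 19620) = 30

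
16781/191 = 87+ 164/191 = 87.86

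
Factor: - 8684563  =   - 911^1*9533^1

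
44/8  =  11/2 = 5.50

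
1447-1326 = 121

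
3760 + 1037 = 4797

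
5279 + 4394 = 9673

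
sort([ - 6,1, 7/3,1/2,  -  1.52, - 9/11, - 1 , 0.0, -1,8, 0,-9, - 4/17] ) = [  -  9,  -  6, - 1.52, - 1,- 1, - 9/11, -4/17 , 0.0 , 0, 1/2 , 1,7/3, 8]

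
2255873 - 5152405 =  - 2896532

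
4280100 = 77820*55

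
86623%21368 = 1151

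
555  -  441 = 114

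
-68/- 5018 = 34/2509 = 0.01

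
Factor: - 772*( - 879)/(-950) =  - 339294/475= - 2^1 * 3^1 * 5^( - 2)*19^( - 1 )*193^1*293^1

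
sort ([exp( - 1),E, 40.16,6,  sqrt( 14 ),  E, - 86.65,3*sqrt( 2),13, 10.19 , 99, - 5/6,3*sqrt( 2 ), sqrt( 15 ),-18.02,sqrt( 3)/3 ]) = [ - 86.65,-18.02, - 5/6,exp( - 1) , sqrt( 3)/3,E,E, sqrt( 14),sqrt ( 15),3*sqrt( 2 ),3 *sqrt( 2), 6,  10.19,13, 40.16,99]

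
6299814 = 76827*82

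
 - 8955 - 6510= - 15465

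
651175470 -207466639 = 443708831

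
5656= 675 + 4981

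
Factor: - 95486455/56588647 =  - 5^1*23^1*37^1 * 2243^( - 1 )*22441^1*25229^( - 1)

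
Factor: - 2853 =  - 3^2 *317^1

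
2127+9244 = 11371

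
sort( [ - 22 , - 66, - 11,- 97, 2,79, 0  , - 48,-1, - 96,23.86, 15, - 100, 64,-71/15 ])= [ - 100,-97, - 96, - 66, - 48, - 22, - 11, - 71/15 , - 1,0 , 2 , 15, 23.86, 64, 79 ]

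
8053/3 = 8053/3 = 2684.33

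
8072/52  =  155 + 3/13= 155.23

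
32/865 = 32/865 = 0.04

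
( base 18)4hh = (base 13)977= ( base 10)1619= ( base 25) 2EJ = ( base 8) 3123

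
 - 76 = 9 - 85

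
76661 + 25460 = 102121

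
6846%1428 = 1134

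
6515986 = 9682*673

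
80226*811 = 65063286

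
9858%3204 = 246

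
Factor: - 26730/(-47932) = 13365/23966= 2^( - 1)*3^5 * 5^1*11^1 * 23^( - 1)*521^(-1)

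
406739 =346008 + 60731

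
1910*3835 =7324850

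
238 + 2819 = 3057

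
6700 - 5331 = 1369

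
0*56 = 0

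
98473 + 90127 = 188600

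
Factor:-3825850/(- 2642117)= 2^1*5^2 *7^1*17^1 *643^1 * 2642117^(-1 ) 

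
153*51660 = 7903980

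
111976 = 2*55988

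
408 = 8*51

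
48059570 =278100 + 47781470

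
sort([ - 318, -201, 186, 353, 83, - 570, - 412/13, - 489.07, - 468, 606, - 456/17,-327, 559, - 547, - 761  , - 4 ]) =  [-761, - 570, - 547, - 489.07,-468, - 327, - 318 ,-201,- 412/13,-456/17, - 4,83,186,353, 559, 606 ] 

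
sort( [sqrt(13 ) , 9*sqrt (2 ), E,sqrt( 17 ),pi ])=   [ E , pi, sqrt( 13), sqrt( 17 ), 9*sqrt(2 ) ]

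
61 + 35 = 96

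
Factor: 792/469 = 2^3*3^2*7^( - 1 )*11^1 * 67^( - 1 ) 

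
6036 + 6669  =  12705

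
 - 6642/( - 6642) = 1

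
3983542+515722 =4499264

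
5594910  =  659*8490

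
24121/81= 297 + 64/81 = 297.79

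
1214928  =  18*67496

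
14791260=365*40524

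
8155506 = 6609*1234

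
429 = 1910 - 1481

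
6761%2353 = 2055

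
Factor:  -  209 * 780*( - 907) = 2^2* 3^1*5^1*11^1*13^1*19^1*907^1 =147859140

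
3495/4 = 873 + 3/4 = 873.75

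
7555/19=397 + 12/19 = 397.63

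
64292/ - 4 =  - 16073/1 = - 16073.00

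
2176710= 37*58830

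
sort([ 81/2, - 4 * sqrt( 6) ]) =[  -  4*sqrt( 6), 81/2 ]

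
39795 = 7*5685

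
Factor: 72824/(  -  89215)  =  -2^3 * 5^(-1 )*7^( - 1)*2549^(-1)*9103^1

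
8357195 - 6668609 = 1688586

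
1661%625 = 411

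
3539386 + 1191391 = 4730777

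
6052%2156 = 1740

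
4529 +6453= 10982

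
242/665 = 242/665 = 0.36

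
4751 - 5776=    - 1025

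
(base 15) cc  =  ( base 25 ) 7h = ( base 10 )192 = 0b11000000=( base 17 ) B5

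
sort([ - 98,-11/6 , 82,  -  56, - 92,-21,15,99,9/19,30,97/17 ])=[  -  98,-92,-56,-21, - 11/6,9/19, 97/17,  15,30,82,99]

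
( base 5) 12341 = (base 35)rq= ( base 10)971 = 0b1111001011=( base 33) TE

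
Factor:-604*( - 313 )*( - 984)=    - 2^5*3^1*41^1*151^1*313^1  =  -186027168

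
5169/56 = 92  +  17/56 = 92.30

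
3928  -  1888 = 2040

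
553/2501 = 553/2501  =  0.22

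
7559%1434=389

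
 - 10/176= - 5/88 = - 0.06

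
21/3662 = 21/3662=0.01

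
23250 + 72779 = 96029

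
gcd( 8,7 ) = 1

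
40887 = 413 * 99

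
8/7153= 8/7153 = 0.00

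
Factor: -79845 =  -3^1 * 5^1*5323^1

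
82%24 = 10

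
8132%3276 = 1580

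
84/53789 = 84/53789 = 0.00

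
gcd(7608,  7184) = 8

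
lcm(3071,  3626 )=300958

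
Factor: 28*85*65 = 154700 = 2^2*5^2*7^1*13^1*17^1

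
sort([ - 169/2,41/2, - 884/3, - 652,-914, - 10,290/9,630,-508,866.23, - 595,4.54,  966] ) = [  -  914,-652, - 595,-508, - 884/3, - 169/2, - 10,4.54,41/2, 290/9,630,866.23, 966]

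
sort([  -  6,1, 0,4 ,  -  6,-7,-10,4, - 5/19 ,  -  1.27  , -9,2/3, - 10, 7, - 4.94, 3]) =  [-10,  -  10,  -  9, - 7, -6, - 6  , - 4.94, - 1.27,-5/19,0, 2/3 , 1, 3, 4,4,  7]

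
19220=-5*( - 3844)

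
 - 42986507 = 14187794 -57174301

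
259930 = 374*695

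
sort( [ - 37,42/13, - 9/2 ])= [ - 37,- 9/2 , 42/13]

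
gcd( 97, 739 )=1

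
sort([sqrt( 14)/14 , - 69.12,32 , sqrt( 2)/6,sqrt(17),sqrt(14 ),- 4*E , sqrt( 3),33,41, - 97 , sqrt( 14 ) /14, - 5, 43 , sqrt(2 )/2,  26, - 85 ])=[ - 97, - 85 ,-69.12, - 4 *E, - 5,  sqrt( 2 ) /6, sqrt(14 ) /14 , sqrt( 14 ) /14, sqrt(2 ) /2, sqrt(3),sqrt(14), sqrt(17), 26,  32, 33,41,43 ]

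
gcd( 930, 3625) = 5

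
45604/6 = 7600 + 2/3 = 7600.67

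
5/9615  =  1/1923 = 0.00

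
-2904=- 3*968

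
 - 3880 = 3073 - 6953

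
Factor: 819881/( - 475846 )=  - 2^( - 1)*7^(-1 )* 23^1 * 41^( - 1 )*43^1 = - 989/574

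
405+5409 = 5814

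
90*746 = 67140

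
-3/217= - 3/217 = - 0.01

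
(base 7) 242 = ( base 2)10000000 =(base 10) 128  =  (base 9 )152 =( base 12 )A8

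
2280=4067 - 1787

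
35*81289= 2845115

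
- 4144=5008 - 9152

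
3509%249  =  23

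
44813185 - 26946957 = 17866228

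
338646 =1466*231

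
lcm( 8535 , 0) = 0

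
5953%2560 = 833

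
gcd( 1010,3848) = 2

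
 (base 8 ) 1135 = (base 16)25d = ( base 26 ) n7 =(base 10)605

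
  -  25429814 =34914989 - 60344803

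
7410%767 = 507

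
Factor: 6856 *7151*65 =2^3*5^1*13^1 * 857^1*7151^1 = 3186771640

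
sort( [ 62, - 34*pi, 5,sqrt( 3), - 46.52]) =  [-34*pi,  -  46.52,sqrt( 3), 5,62]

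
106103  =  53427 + 52676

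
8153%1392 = 1193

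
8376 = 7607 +769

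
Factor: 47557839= 3^1*7^1*37^1*97^1*631^1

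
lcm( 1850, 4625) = 9250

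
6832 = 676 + 6156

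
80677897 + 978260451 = 1058938348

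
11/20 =11/20 = 0.55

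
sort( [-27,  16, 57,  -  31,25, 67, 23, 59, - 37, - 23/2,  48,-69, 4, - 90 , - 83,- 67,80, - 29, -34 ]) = [ - 90,- 83, - 69, - 67 , - 37, - 34, - 31, - 29, - 27, -23/2 , 4 , 16, 23, 25 , 48 , 57, 59, 67,80 ] 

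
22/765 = 22/765 = 0.03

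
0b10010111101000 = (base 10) 9704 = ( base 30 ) ane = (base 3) 111022102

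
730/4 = 365/2 = 182.50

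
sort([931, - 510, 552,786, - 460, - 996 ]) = [ - 996, - 510, - 460, 552, 786, 931]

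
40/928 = 5/116  =  0.04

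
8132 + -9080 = -948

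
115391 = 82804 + 32587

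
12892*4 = 51568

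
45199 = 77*587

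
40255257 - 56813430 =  - 16558173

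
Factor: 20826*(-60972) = -1269802872=-2^3*3^3*13^1*89^1*5081^1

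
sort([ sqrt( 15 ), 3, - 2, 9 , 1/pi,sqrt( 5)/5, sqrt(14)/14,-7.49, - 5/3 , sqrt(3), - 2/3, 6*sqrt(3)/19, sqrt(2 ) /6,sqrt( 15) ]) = [ - 7.49, - 2, - 5/3, - 2/3,sqrt(2)/6, sqrt (14)/14,1/pi, sqrt ( 5)/5,6*sqrt(3)/19, sqrt ( 3),3,sqrt(15),sqrt(15 ),9 ] 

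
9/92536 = 9/92536 =0.00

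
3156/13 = 242+10/13 = 242.77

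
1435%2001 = 1435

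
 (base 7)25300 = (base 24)bdg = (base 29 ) 7QN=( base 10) 6664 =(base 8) 15010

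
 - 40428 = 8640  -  49068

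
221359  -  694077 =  -472718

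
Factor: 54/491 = 2^1 *3^3*491^(-1 )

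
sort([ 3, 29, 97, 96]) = [ 3, 29 , 96,97]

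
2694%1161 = 372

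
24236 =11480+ 12756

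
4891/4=1222 + 3/4 = 1222.75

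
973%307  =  52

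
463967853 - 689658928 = -225691075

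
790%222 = 124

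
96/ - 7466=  - 48/3733 = - 0.01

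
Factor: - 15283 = - 17^1*29^1*31^1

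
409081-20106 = 388975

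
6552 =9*728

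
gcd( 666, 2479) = 37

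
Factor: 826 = 2^1*7^1  *  59^1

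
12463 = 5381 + 7082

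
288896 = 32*9028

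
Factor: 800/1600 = 2^( - 1 ) = 1/2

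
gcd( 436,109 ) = 109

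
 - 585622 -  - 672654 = 87032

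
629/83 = 629/83 = 7.58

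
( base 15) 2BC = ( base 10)627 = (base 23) 146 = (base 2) 1001110011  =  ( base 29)LI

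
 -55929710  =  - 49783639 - 6146071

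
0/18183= 0 = 0.00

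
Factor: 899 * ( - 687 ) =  - 617613=-3^1*29^1*31^1*229^1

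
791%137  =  106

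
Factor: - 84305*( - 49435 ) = 5^2* 13^1 * 1297^1 * 9887^1 = 4167617675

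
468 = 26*18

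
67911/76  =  67911/76 = 893.57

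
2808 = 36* 78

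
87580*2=175160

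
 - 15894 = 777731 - 793625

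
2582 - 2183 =399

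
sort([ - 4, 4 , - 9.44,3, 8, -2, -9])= [-9.44, - 9,  -  4,-2, 3,4,8]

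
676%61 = 5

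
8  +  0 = 8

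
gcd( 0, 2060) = 2060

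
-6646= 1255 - 7901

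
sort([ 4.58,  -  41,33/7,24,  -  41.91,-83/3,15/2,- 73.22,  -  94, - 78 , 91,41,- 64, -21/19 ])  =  [- 94 , - 78, - 73.22, - 64,-41.91, - 41,-83/3, - 21/19,4.58 , 33/7,15/2 , 24,41,91]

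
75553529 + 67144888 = 142698417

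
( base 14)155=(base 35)7Q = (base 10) 271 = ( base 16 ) 10F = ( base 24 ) b7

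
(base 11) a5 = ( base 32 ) 3J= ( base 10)115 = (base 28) 43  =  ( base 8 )163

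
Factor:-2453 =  -11^1 * 223^1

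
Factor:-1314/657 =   -  2 = - 2^1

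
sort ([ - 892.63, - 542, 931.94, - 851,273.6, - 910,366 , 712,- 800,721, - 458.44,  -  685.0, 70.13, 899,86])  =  [  -  910, - 892.63, - 851, - 800,-685.0,- 542, - 458.44,70.13,  86 , 273.6,366,712,721 , 899,  931.94 ] 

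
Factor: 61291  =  61291^1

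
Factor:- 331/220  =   - 2^ (-2 )*5^( - 1 )*11^ ( - 1)*331^1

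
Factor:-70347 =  - 3^1*131^1*179^1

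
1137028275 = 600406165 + 536622110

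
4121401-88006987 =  - 83885586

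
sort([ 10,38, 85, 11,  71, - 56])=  [ - 56,10,11,38,71,85]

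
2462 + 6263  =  8725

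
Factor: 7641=3^3*283^1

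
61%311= 61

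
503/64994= 503/64994 = 0.01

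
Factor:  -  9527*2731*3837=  - 99831975369 = -  3^1*7^1 * 1279^1*1361^1*2731^1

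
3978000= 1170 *3400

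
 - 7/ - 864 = 7/864  =  0.01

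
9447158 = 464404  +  8982754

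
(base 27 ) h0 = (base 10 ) 459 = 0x1cb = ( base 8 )713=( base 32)eb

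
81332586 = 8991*9046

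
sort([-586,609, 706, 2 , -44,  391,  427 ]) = [  -  586,  -  44, 2,  391,  427,609, 706]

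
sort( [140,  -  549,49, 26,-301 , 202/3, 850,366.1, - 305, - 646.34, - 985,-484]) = [ - 985, - 646.34, - 549, - 484, - 305, - 301,  26,  49, 202/3,140,366.1,850 ]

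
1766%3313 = 1766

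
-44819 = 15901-60720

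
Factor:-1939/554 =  - 2^( -1)*7^1 = -7/2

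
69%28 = 13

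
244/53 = 4+ 32/53 = 4.60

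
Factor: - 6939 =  - 3^3*257^1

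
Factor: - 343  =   - 7^3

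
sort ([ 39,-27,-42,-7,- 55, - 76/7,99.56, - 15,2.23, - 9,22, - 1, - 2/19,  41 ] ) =[ - 55,  -  42 ,- 27,  -  15,  -  76/7, - 9 , - 7, - 1, - 2/19, 2.23,22, 39,41,99.56 ] 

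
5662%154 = 118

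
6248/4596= 1+ 413/1149 = 1.36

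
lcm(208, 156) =624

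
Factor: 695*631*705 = 3^1*5^2*47^1*139^1*631^1= 309174225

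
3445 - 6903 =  - 3458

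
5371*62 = 333002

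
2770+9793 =12563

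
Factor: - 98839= - 13^1*7603^1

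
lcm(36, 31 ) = 1116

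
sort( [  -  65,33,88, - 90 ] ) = [ -90, - 65,33,  88]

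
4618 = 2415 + 2203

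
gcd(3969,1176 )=147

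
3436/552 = 6+31/138 = 6.22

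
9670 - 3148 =6522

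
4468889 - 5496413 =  - 1027524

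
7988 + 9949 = 17937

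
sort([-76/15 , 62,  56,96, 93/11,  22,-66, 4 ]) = [ - 66,-76/15 , 4,93/11,22,56 , 62,96]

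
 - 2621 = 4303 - 6924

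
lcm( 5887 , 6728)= 47096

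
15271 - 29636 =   -  14365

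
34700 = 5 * 6940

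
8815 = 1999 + 6816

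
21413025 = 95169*225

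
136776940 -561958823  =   - 425181883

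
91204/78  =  45602/39 = 1169.28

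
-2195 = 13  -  2208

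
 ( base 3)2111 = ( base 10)67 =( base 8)103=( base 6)151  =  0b1000011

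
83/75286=83/75286= 0.00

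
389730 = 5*77946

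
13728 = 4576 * 3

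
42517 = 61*697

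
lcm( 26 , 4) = 52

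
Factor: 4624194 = 2^1*3^1*797^1*967^1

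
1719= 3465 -1746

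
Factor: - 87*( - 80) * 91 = 2^4 * 3^1*5^1 * 7^1*13^1*29^1 = 633360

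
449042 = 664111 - 215069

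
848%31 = 11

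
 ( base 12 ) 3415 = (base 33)5A2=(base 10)5777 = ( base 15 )1AA2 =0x1691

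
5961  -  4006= 1955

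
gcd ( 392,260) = 4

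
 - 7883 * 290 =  - 2286070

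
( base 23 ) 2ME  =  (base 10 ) 1578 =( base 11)1205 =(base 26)28i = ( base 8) 3052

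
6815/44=6815/44 = 154.89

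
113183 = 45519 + 67664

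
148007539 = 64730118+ 83277421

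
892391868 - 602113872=290277996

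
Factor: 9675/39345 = 15/61 = 3^1*5^1*61^(-1) 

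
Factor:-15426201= - 3^1*7^1*97^1*7573^1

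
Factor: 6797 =7^1*971^1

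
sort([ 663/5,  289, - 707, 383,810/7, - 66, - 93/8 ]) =[ - 707, - 66, - 93/8, 810/7, 663/5, 289, 383]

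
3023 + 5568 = 8591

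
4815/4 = 4815/4 = 1203.75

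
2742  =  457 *6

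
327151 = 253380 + 73771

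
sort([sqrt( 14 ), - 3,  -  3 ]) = [ - 3,- 3,sqrt(14) ] 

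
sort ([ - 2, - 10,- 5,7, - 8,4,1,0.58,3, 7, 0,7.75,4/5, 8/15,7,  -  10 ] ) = [ - 10, - 10, - 8, - 5, -2 , 0, 8/15,  0.58,4/5,1, 3  ,  4,7,7,7,7.75]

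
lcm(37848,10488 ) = 870504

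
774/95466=129/15911 = 0.01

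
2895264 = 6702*432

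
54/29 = 1 + 25/29 = 1.86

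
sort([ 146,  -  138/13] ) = [ -138/13, 146 ]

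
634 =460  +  174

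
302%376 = 302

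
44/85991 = 44/85991 = 0.00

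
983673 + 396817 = 1380490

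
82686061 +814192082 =896878143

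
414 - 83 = 331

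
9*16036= 144324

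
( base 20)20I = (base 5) 11233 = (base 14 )426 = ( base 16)332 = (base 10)818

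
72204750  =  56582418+15622332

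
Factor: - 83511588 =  - 2^2*3^1*41^1*269^1*631^1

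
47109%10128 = 6597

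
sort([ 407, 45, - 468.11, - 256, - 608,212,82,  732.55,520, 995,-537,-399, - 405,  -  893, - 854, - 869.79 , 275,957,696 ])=[ - 893, - 869.79,-854, - 608 ,-537, - 468.11, - 405, - 399 , - 256,  45,82, 212,275,407,520,696,732.55,957,995 ] 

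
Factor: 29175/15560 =2^( - 3 )*3^1*5^1 = 15/8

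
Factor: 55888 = 2^4*7^1*499^1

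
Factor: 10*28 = 2^3*5^1*7^1 = 280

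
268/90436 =67/22609 = 0.00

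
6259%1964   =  367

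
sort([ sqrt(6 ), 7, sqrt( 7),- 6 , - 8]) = [-8, - 6,sqrt(6 ) , sqrt( 7 ),7]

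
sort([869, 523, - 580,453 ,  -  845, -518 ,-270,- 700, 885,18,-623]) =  [ - 845, - 700,- 623, -580,-518,-270, 18  ,  453, 523 , 869,885 ] 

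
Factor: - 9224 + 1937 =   -  7287= -3^1*7^1*347^1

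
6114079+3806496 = 9920575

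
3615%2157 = 1458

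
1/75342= 1/75342 =0.00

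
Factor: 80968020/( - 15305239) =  - 2^2*3^1*5^1*7^1*192781^1 * 15305239^( - 1 )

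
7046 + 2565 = 9611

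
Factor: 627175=5^2 * 25087^1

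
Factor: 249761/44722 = 2^( - 1)  *59^( - 1 )*659^1 = 659/118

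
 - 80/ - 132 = 20/33 =0.61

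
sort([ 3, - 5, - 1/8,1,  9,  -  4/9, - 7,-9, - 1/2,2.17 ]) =[ - 9, - 7, - 5, - 1/2, - 4/9, - 1/8 , 1,2.17,3, 9]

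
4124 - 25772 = -21648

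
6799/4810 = 1+153/370 = 1.41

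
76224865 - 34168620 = 42056245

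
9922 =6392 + 3530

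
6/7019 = 6/7019  =  0.00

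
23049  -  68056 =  - 45007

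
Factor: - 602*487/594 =- 3^( - 3) * 7^1 *11^ (-1 )*43^1*487^1 = - 146587/297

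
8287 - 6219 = 2068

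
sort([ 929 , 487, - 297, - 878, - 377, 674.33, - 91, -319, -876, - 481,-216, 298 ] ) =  [ - 878,  -  876, - 481,-377 , - 319, - 297,-216,-91, 298 , 487,674.33,929]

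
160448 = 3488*46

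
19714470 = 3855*5114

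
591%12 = 3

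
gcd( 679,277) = 1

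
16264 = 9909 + 6355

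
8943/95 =8943/95 = 94.14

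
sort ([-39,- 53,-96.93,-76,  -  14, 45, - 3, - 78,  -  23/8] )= [ - 96.93,-78,  -  76,-53,  -  39, - 14, - 3,  -  23/8,45]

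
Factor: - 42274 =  - 2^1  *23^1*919^1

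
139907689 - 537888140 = - 397980451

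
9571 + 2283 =11854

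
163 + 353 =516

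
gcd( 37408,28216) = 8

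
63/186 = 21/62 = 0.34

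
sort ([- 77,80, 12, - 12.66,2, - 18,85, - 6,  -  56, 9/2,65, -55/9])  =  [ - 77,- 56, - 18, - 12.66, - 55/9,  -  6, 2,9/2,12, 65, 80,85] 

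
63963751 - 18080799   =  45882952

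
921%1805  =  921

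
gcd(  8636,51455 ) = 1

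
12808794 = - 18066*(-709)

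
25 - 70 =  - 45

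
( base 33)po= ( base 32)qh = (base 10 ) 849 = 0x351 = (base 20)229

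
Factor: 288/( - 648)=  - 4/9 = - 2^2 *3^ (-2)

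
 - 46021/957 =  - 49 +872/957 = - 48.09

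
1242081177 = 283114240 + 958966937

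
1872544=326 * 5744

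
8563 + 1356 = 9919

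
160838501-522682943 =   -  361844442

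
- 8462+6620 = -1842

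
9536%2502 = 2030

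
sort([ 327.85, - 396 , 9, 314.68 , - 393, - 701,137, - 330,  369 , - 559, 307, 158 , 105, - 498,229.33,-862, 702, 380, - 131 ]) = [ - 862, - 701,  -  559, - 498, - 396, - 393, -330, - 131,9,105, 137, 158, 229.33,  307,314.68,  327.85,  369,380, 702] 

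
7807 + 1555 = 9362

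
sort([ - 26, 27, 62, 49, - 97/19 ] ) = [ - 26,  -  97/19 , 27, 49, 62] 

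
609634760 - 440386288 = 169248472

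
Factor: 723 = 3^1*241^1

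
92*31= 2852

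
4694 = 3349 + 1345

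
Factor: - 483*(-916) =442428 =2^2 * 3^1*7^1*23^1*229^1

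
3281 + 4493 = 7774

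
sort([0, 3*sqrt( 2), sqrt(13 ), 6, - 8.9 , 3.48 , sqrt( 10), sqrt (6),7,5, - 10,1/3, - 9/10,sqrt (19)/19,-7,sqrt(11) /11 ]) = [ - 10,-8.9 , - 7, - 9/10, 0, sqrt( 19 ) /19,sqrt( 11)/11, 1/3, sqrt( 6),sqrt ( 10 ), 3.48 , sqrt(13 ),3*sqrt(2 ),  5, 6,  7]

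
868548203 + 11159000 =879707203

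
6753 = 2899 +3854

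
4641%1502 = 135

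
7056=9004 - 1948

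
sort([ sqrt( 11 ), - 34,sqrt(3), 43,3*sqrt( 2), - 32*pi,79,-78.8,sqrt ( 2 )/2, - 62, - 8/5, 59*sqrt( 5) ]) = [ - 32*pi, - 78.8, - 62, - 34, - 8/5,sqrt( 2 ) /2,sqrt (3), sqrt( 11),  3 * sqrt( 2 ),43,79,59 *sqrt(5)] 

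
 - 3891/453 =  - 9 +62/151 = - 8.59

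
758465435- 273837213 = 484628222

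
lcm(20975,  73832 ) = 1845800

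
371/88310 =371/88310   =  0.00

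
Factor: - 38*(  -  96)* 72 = 2^9*3^3*19^1 =262656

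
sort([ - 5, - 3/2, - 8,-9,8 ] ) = [ -9, - 8, - 5, - 3/2,8]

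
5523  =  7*789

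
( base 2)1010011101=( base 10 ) 669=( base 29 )n2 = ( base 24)13L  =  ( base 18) 213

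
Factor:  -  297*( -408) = 121176  =  2^3 * 3^4*11^1 *17^1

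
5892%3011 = 2881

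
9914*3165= 31377810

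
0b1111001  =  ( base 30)41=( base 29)45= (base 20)61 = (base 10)121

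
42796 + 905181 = 947977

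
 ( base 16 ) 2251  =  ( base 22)I37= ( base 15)290a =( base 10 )8785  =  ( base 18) 1921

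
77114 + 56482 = 133596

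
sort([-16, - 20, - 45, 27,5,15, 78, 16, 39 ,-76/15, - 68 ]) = [ - 68, - 45, - 20, - 16, - 76/15,5 , 15, 16, 27, 39,78 ]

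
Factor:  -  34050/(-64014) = 25/47 = 5^2*47^(-1)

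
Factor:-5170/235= - 2^1 *11^1 =-22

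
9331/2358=3+2257/2358 = 3.96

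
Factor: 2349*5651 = 3^4*29^1*5651^1 = 13274199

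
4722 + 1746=6468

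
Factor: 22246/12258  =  3^( - 3 )  *7^2= 49/27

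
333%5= 3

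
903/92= 9+75/92 = 9.82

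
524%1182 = 524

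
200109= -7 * ( - 28587) 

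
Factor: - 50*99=-2^1*3^2 * 5^2*11^1 =-4950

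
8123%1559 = 328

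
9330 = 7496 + 1834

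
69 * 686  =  47334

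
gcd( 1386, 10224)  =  18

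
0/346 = 0 = 0.00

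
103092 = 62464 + 40628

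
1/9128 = 1/9128 = 0.00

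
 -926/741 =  - 2+556/741 = - 1.25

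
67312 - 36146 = 31166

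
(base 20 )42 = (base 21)3J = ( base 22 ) 3g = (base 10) 82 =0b1010010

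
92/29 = 92/29 = 3.17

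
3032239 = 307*9877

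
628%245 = 138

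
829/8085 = 829/8085 = 0.10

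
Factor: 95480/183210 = 2^2*3^( - 1)*7^1*11^1 * 197^(  -  1) = 308/591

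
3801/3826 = 3801/3826  =  0.99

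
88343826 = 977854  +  87365972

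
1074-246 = 828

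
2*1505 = 3010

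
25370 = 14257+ 11113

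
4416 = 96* 46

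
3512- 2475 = 1037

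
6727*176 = 1183952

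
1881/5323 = 1881/5323 = 0.35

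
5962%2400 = 1162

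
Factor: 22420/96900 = 3^ ( - 1 )*5^( - 1) * 17^( - 1) * 59^1 =59/255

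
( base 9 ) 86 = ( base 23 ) 39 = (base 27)2O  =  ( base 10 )78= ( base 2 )1001110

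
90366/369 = 244 + 110/123 = 244.89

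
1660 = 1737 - 77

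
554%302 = 252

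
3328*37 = 123136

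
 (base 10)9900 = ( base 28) chg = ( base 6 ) 113500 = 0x26AC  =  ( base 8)23254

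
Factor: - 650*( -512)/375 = 2^10*3^(  -  1)*5^ ( - 1)*13^1= 13312/15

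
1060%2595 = 1060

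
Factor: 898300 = 2^2*5^2*13^1*691^1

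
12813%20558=12813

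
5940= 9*660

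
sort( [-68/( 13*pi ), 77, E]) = [ - 68/(13*pi ),E,77]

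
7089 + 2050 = 9139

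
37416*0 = 0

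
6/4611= 2/1537 = 0.00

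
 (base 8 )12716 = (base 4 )1113032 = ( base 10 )5582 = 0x15ce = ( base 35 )4jh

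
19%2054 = 19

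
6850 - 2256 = 4594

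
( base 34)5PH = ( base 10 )6647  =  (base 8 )14767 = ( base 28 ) 8db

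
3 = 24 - 21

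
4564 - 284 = 4280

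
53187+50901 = 104088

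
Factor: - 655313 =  - 29^1*59^1*383^1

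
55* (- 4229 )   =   - 232595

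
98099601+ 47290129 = 145389730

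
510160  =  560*911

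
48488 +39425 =87913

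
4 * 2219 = 8876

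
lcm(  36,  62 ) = 1116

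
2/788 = 1/394 = 0.00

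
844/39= 844/39 = 21.64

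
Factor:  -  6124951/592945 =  - 5^ ( - 1 )*7^4*2551^1*118589^( - 1 ) 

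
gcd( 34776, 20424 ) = 552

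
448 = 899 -451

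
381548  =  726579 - 345031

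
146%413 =146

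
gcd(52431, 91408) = 1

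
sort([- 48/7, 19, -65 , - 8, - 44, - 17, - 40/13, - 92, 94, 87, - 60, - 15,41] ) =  [ - 92, - 65, - 60, - 44, - 17, - 15,  -  8,- 48/7, - 40/13,19  ,  41,87 , 94]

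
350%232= 118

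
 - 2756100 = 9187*(  -  300 )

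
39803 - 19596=20207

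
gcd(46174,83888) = 2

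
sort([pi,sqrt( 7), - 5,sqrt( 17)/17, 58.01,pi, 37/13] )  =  [ - 5,sqrt( 17) /17,sqrt( 7 ),37/13,  pi , pi , 58.01] 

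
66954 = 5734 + 61220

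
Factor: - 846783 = -3^2*7^1*13441^1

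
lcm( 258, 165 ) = 14190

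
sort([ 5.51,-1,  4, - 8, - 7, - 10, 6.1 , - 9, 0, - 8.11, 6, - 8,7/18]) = [ - 10, - 9, - 8.11, -8, - 8, - 7, - 1,  0,7/18,  4, 5.51,6, 6.1 ]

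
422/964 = 211/482 = 0.44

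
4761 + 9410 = 14171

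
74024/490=151 + 17/245 = 151.07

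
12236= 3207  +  9029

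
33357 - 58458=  - 25101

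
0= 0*695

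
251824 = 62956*4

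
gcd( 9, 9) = 9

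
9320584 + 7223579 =16544163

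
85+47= 132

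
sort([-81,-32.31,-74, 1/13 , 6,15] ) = [ -81 , - 74,- 32.31 , 1/13,6,  15]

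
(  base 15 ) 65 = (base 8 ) 137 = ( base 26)3H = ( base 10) 95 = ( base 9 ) 115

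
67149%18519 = 11592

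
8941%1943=1169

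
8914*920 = 8200880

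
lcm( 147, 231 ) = 1617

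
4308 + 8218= 12526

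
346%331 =15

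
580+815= 1395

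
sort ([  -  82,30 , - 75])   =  [ - 82, - 75,30]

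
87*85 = 7395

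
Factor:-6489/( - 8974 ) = 927/1282=2^ ( -1 )*3^2*103^1*641^ (-1 )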